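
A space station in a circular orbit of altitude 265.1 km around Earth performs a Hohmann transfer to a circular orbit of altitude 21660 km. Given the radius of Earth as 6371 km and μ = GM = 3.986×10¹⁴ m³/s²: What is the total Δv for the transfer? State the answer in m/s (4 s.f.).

r₁ = 6371 + 265.1 = 6636.1 km = 6.6361×10⁶ m.
r₂ = 6371 + 21660 = 28031 km = 2.8031×10⁷ m.
Transfer ellipse a_t = (r₁ + r₂)/2 = 1.733×10⁷ m.
At r₁: circular v_c1 = √(μ/r₁) = 7750 m/s; transfer-perigee v_p = √[μ(2/r₁ − 1/a_t)] = 9856 m/s.
Δv₁ = v_p − v_c1 = 2106 m/s.
At r₂: circular v_c2 = √(μ/r₂) = 3771 m/s; transfer-apogee v_a = √[μ(2/r₂ − 1/a_t)] = 2333 m/s.
Δv₂ = v_c2 − v_a = 1438 m/s.
Total Δv = Δv₁ + Δv₂ = 3543 m/s.

Δv_total ≈ 3543 m/s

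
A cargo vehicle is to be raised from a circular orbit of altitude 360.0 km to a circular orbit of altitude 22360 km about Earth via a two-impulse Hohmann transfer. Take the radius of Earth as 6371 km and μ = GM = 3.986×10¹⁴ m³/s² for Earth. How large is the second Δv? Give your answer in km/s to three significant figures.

Δv ≈ 1.43 km/s

r₁ = 6371 + 360.0 = 6731.0 km = 6.7310×10⁶ m.
r₂ = 6371 + 22360 = 28731 km = 2.8731×10⁷ m.
Transfer ellipse a_t = (r₁ + r₂)/2 = 1.773×10⁷ m.
At r₁: circular v_c1 = √(μ/r₁) = 7695 m/s; transfer-perigee v_p = √[μ(2/r₁ − 1/a_t)] = 9796 m/s.
At r₂: circular v_c2 = √(μ/r₂) = 3725 m/s; transfer-apogee v_a = √[μ(2/r₂ − 1/a_t)] = 2295 m/s.
Δv₂ = v_c2 − v_a = 1430 m/s.
= 1.430 km/s.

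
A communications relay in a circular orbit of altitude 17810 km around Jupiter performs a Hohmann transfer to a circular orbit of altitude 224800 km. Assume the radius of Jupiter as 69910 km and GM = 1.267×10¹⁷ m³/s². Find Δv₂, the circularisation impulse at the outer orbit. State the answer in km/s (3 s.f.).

Δv ≈ 6.69 km/s

r₁ = 69910 + 17810 = 87720 km = 8.7720×10⁷ m.
r₂ = 69910 + 224800 = 294710 km = 2.9471×10⁸ m.
Transfer ellipse a_t = (r₁ + r₂)/2 = 1.912×10⁸ m.
At r₁: circular v_c1 = √(μ/r₁) = 38000 m/s; transfer-perijove v_p = √[μ(2/r₁ − 1/a_t)] = 47180 m/s.
At r₂: circular v_c2 = √(μ/r₂) = 20730 m/s; transfer-apojove v_a = √[μ(2/r₂ − 1/a_t)] = 14040 m/s.
Δv₂ = v_c2 − v_a = 6691 m/s.
= 6.691 km/s.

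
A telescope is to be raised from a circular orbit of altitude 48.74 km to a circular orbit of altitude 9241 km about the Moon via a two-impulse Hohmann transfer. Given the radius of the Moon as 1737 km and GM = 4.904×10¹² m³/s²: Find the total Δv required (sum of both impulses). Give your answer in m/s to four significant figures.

Δv_total ≈ 831.1 m/s

r₁ = 1737 + 48.74 = 1785.7 km = 1.7857×10⁶ m.
r₂ = 1737 + 9241 = 10978 km = 1.0978×10⁷ m.
Transfer ellipse a_t = (r₁ + r₂)/2 = 6.382×10⁶ m.
At r₁: circular v_c1 = √(μ/r₁) = 1657 m/s; transfer-perilune v_p = √[μ(2/r₁ − 1/a_t)] = 2173 m/s.
Δv₁ = v_p − v_c1 = 516.3 m/s.
At r₂: circular v_c2 = √(μ/r₂) = 668.4 m/s; transfer-apolune v_a = √[μ(2/r₂ − 1/a_t)] = 353.5 m/s.
Δv₂ = v_c2 − v_a = 314.8 m/s.
Total Δv = Δv₁ + Δv₂ = 831.1 m/s.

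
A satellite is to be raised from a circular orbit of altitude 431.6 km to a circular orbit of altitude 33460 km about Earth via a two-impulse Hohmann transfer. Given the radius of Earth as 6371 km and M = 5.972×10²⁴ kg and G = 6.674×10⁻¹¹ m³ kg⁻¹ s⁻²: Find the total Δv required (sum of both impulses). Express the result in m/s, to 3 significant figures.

μ = GM = 6.674×10⁻¹¹ × 5.972×10²⁴ = 3.986×10¹⁴ m³/s².
r₁ = 6371 + 431.6 = 6802.6 km = 6.8026×10⁶ m.
r₂ = 6371 + 33460 = 39831 km = 3.9831×10⁷ m.
Transfer ellipse a_t = (r₁ + r₂)/2 = 2.332×10⁷ m.
At r₁: circular v_c1 = √(μ/r₁) = 7654 m/s; transfer-perigee v_p = √[μ(2/r₁ − 1/a_t)] = 10000 m/s.
Δv₁ = v_p − v_c1 = 2350 m/s.
At r₂: circular v_c2 = √(μ/r₂) = 3163 m/s; transfer-apogee v_a = √[μ(2/r₂ − 1/a_t)] = 1709 m/s.
Δv₂ = v_c2 − v_a = 1455 m/s.
Total Δv = Δv₁ + Δv₂ = 3805 m/s.

Δv_total ≈ 3800 m/s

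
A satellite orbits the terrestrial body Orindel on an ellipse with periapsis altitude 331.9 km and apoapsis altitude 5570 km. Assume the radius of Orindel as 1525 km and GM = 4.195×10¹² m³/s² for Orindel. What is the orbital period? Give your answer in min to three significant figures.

T ≈ 484 min

r_p = 1525 + 331.9 = 1856.9 km = 1.8569×10⁶ m.
r_a = 1525 + 5570 = 7095.0 km = 7.0950×10⁶ m.
Semi-major axis a = (r_p + r_a)/2 = (1856.9 + 7095.0)/2 = 4475.9 km = 4.476×10⁶ m.
By Kepler's third law T = 2π√(a³/μ) = 2π × 4.623×10³ = 2.905×10⁴ s.
= 484.2 min.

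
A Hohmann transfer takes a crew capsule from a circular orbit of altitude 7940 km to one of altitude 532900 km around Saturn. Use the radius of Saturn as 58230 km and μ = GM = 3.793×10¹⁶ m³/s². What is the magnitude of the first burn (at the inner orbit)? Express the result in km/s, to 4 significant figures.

Δv ≈ 8.168 km/s

r₁ = 58230 + 7940 = 66170 km = 6.6170×10⁷ m.
r₂ = 58230 + 532900 = 591130 km = 5.9113×10⁸ m.
Transfer ellipse a_t = (r₁ + r₂)/2 = 3.286×10⁸ m.
At r₁: circular v_c1 = √(μ/r₁) = 23940 m/s; transfer-perikrone v_p = √[μ(2/r₁ − 1/a_t)] = 32110 m/s.
Δv₁ = v_p − v_c1 = 8168 m/s.
= 8.168 km/s.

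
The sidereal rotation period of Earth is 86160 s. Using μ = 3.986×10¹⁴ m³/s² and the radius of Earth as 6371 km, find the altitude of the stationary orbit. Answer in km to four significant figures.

h_sync ≈ 35790 km

A synchronous orbit has period T, so by Kepler's third law a = (μT²/4π²)^(1/3).
μT²/4π² = 3.986×10¹⁴ × (8.616×10⁴)² / 39.48 = 7.495×10²² m³.
a = 4.216×10⁷ m = 42163 km.
Altitude h = a − R = 42163 − 6371 = 35792 km.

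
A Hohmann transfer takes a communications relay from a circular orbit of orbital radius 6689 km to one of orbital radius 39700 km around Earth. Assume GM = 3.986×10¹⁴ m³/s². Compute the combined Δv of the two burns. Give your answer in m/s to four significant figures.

Δv_total ≈ 3847 m/s

r₁ = 6689 km = 6.689×10⁶ m.
r₂ = 39700 km = 3.970×10⁷ m.
Transfer ellipse a_t = (r₁ + r₂)/2 = 2.319×10⁷ m.
At r₁: circular v_c1 = √(μ/r₁) = 7719 m/s; transfer-perigee v_p = √[μ(2/r₁ − 1/a_t)] = 10100 m/s.
Δv₁ = v_p − v_c1 = 2380 m/s.
At r₂: circular v_c2 = √(μ/r₂) = 3169 m/s; transfer-apogee v_a = √[μ(2/r₂ − 1/a_t)] = 1702 m/s.
Δv₂ = v_c2 − v_a = 1467 m/s.
Total Δv = Δv₁ + Δv₂ = 3847 m/s.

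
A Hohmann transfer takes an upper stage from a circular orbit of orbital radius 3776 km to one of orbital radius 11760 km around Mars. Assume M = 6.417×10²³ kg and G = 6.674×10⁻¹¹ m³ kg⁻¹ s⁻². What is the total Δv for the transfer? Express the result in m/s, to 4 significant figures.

Δv_total ≈ 1354 m/s

μ = GM = 6.674×10⁻¹¹ × 6.417×10²³ = 4.283×10¹³ m³/s².
r₁ = 3776 km = 3.776×10⁶ m.
r₂ = 11760 km = 1.176×10⁷ m.
Transfer ellipse a_t = (r₁ + r₂)/2 = 7.768×10⁶ m.
At r₁: circular v_c1 = √(μ/r₁) = 3368 m/s; transfer-periapsis v_p = √[μ(2/r₁ − 1/a_t)] = 4144 m/s.
Δv₁ = v_p − v_c1 = 776.0 m/s.
At r₂: circular v_c2 = √(μ/r₂) = 1908 m/s; transfer-apoapsis v_a = √[μ(2/r₂ − 1/a_t)] = 1331 m/s.
Δv₂ = v_c2 − v_a = 577.8 m/s.
Total Δv = Δv₁ + Δv₂ = 1354 m/s.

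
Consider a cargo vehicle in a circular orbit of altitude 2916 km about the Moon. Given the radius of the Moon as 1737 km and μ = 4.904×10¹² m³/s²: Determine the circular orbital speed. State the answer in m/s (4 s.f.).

v ≈ 1027 m/s

r = 1737 + 2916 = 4653.0 km = 4.6530×10⁶ m.
For a circular orbit v = √(μ/r) = √(4.904×10¹² / 4.653×10⁶) = √(1.054×10⁶) = 1027 m/s.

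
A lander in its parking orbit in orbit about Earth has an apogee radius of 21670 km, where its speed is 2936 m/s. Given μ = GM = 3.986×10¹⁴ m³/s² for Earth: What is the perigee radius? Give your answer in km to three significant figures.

r_a = 2.167×10⁷ m.
Specific energy ε = v²/2 − μ/r = -1.408×10⁷ J/kg, so a = −μ/(2ε) = 1.415×10⁷ m.
The apsides satisfy r_p + r_a = 2a, so the perigee radius is 2a − r_a = 6.632×10⁶ m = 6631.5 km.

perigee radius ≈ 6630 km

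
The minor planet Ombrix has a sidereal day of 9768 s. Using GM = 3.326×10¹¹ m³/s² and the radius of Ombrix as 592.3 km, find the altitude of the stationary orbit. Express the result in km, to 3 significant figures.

A synchronous orbit has period T, so by Kepler's third law a = (μT²/4π²)^(1/3).
μT²/4π² = 3.326×10¹¹ × (9.768×10³)² / 39.48 = 8.038×10¹⁷ m³.
a = 9.298×10⁵ m = 929.80 km.
Altitude h = a − R = 929.80 − 592.3 = 337.50 km.

h_sync ≈ 338 km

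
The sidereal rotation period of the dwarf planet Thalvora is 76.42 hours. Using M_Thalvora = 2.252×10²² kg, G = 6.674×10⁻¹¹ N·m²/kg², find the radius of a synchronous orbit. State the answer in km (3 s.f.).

μ = GM = 6.674×10⁻¹¹ × 2.252×10²² = 1.503×10¹² m³/s².
T = 76.42 hours = 2.751×10⁵ s.
A synchronous orbit has period T, so by Kepler's third law a = (μT²/4π²)^(1/3).
μT²/4π² = 1.503×10¹² × (2.751×10⁵)² / 39.48 = 2.881×10²¹ m³.
a = 1.423×10⁷ m = 14230 km.

r_sync ≈ 14200 km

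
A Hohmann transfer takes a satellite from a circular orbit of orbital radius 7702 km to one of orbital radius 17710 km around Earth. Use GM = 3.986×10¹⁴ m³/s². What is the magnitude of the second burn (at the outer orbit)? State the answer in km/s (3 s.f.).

r₁ = 7702 km = 7.702×10⁶ m.
r₂ = 17710 km = 1.771×10⁷ m.
Transfer ellipse a_t = (r₁ + r₂)/2 = 1.271×10⁷ m.
At r₁: circular v_c1 = √(μ/r₁) = 7194 m/s; transfer-perigee v_p = √[μ(2/r₁ − 1/a_t)] = 8493 m/s.
At r₂: circular v_c2 = √(μ/r₂) = 4744 m/s; transfer-apogee v_a = √[μ(2/r₂ − 1/a_t)] = 3694 m/s.
Δv₂ = v_c2 − v_a = 1051 m/s.
= 1.051 km/s.

Δv ≈ 1.05 km/s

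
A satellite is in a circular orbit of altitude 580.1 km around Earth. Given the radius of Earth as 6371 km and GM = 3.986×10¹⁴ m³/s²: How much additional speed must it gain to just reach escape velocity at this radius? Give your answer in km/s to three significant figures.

r = 6371 + 580.1 = 6951.1 km = 6.9511×10⁶ m.
Circular speed v_c = √(μ/r) = 7573 m/s.
Escape speed v_esc = √(2μ/r) = √2 × v_c = 10710 m/s.
Δv = v_esc − v_c = 3137 m/s = 3.137 km/s.

Δv ≈ 3.14 km/s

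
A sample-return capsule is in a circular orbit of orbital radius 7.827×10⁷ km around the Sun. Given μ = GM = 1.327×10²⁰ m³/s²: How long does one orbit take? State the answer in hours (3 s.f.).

T ≈ 3320 hours

r = 7.827×10⁷ km = 7.827×10¹⁰ m.
Kepler's third law: T = 2π√(r³/μ) = 2π√((7.827×10¹⁰)³ / 1.327×10²⁰).
r³/μ = 3.613×10¹² s², so T = 2π × 1.901×10⁶ = 1.194×10⁷ s.
Converting: 1.194×10⁷ s ÷ 3600 = 3318 hours.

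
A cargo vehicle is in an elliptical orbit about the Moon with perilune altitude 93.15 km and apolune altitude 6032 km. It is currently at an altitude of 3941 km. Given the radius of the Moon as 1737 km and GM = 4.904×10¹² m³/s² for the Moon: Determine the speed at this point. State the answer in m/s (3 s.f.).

v ≈ 840 m/s

r_p = 1737 + 93.15 = 1830.2 km = 1.8302×10⁶ m.
r_a = 1737 + 6032 = 7769.0 km = 7.7690×10⁶ m.
r = 1737 + 3941 = 5678.0 km = 5.678×10⁶ m.
Semi-major axis a = (r_p + r_a)/2 = 4799.6 km = 4.800×10⁶ m.
Vis-viva: v² = μ(2/r − 1/a) = 4.904×10¹² × (3.522×10⁻⁷ − 2.084×10⁻⁷) = 7.056×10⁵ m²/s².
v = 840.0 m/s.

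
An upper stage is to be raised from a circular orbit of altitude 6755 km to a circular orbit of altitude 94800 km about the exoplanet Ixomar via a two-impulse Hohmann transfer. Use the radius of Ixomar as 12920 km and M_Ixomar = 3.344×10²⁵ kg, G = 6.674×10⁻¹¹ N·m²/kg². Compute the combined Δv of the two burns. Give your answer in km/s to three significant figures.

Δv_total ≈ 5.22 km/s

μ = GM = 6.674×10⁻¹¹ × 3.344×10²⁵ = 2.232×10¹⁵ m³/s².
r₁ = 12920 + 6755 = 19675 km = 1.9675×10⁷ m.
r₂ = 12920 + 94800 = 107720 km = 1.0772×10⁸ m.
Transfer ellipse a_t = (r₁ + r₂)/2 = 6.370×10⁷ m.
At r₁: circular v_c1 = √(μ/r₁) = 10650 m/s; transfer-periapsis v_p = √[μ(2/r₁ − 1/a_t)] = 13850 m/s.
Δv₁ = v_p − v_c1 = 3200 m/s.
At r₂: circular v_c2 = √(μ/r₂) = 4552 m/s; transfer-apoapsis v_a = √[μ(2/r₂ − 1/a_t)] = 2530 m/s.
Δv₂ = v_c2 − v_a = 2022 m/s.
Total Δv = Δv₁ + Δv₂ = 5222 m/s = 5.222 km/s.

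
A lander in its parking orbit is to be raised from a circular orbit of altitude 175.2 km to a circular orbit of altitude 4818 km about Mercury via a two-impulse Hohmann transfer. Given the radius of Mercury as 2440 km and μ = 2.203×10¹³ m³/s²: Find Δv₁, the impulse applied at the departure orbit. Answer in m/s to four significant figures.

Δv ≈ 616.9 m/s

r₁ = 2440 + 175.2 = 2615.2 km = 2.6152×10⁶ m.
r₂ = 2440 + 4818 = 7258.0 km = 7.2580×10⁶ m.
Transfer ellipse a_t = (r₁ + r₂)/2 = 4.937×10⁶ m.
At r₁: circular v_c1 = √(μ/r₁) = 2902 m/s; transfer-periherm v_p = √[μ(2/r₁ − 1/a_t)] = 3519 m/s.
Δv₁ = v_p − v_c1 = 616.9 m/s.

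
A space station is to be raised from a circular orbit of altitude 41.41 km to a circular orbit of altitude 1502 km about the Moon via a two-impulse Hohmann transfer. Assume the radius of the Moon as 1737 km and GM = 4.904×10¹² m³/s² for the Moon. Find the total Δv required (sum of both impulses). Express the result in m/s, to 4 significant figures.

r₁ = 1737 + 41.41 = 1778.4 km = 1.7784×10⁶ m.
r₂ = 1737 + 1502 = 3239.0 km = 3.2390×10⁶ m.
Transfer ellipse a_t = (r₁ + r₂)/2 = 2.509×10⁶ m.
At r₁: circular v_c1 = √(μ/r₁) = 1661 m/s; transfer-perilune v_p = √[μ(2/r₁ − 1/a_t)] = 1887 m/s.
Δv₁ = v_p − v_c1 = 226.3 m/s.
At r₂: circular v_c2 = √(μ/r₂) = 1230 m/s; transfer-apolune v_a = √[μ(2/r₂ − 1/a_t)] = 1036 m/s.
Δv₂ = v_c2 − v_a = 194.5 m/s.
Total Δv = Δv₁ + Δv₂ = 420.7 m/s.

Δv_total ≈ 420.7 m/s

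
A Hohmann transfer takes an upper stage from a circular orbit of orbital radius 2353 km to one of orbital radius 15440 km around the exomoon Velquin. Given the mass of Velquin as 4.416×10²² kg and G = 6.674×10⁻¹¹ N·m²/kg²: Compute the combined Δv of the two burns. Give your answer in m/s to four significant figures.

μ = GM = 6.674×10⁻¹¹ × 4.416×10²² = 2.947×10¹² m³/s².
r₁ = 2353 km = 2.353×10⁶ m.
r₂ = 15440 km = 1.544×10⁷ m.
Transfer ellipse a_t = (r₁ + r₂)/2 = 8.896×10⁶ m.
At r₁: circular v_c1 = √(μ/r₁) = 1119 m/s; transfer-periapsis v_p = √[μ(2/r₁ − 1/a_t)] = 1474 m/s.
Δv₁ = v_p − v_c1 = 355.2 m/s.
At r₂: circular v_c2 = √(μ/r₂) = 436.9 m/s; transfer-apoapsis v_a = √[μ(2/r₂ − 1/a_t)] = 224.7 m/s.
Δv₂ = v_c2 − v_a = 212.2 m/s.
Total Δv = Δv₁ + Δv₂ = 567.4 m/s.

Δv_total ≈ 567.4 m/s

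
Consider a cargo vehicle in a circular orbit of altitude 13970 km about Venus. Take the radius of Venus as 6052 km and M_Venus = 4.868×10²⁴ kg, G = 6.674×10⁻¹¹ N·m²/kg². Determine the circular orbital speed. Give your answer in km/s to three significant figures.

μ = GM = 6.674×10⁻¹¹ × 4.868×10²⁴ = 3.249×10¹⁴ m³/s².
r = 6052 + 13970 = 20022 km = 2.0022×10⁷ m.
For a circular orbit v = √(μ/r) = √(3.249×10¹⁴ / 2.002×10⁷) = √(1.623×10⁷) = 4028 m/s.
That is 4.028 km/s.

v ≈ 4.03 km/s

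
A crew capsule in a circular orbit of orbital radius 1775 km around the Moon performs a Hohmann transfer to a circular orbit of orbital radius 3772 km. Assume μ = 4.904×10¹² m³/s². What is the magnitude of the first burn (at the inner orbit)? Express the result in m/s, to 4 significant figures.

Δv ≈ 276.2 m/s

r₁ = 1775 km = 1.775×10⁶ m.
r₂ = 3772 km = 3.772×10⁶ m.
Transfer ellipse a_t = (r₁ + r₂)/2 = 2.774×10⁶ m.
At r₁: circular v_c1 = √(μ/r₁) = 1662 m/s; transfer-perilune v_p = √[μ(2/r₁ − 1/a_t)] = 1938 m/s.
Δv₁ = v_p − v_c1 = 276.2 m/s.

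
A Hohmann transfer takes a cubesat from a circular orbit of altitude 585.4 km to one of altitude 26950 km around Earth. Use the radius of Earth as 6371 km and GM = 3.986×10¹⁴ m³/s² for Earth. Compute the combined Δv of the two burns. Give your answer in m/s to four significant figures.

Δv_total ≈ 3593 m/s

r₁ = 6371 + 585.4 = 6956.4 km = 6.9564×10⁶ m.
r₂ = 6371 + 26950 = 33321 km = 3.3321×10⁷ m.
Transfer ellipse a_t = (r₁ + r₂)/2 = 2.014×10⁷ m.
At r₁: circular v_c1 = √(μ/r₁) = 7570 m/s; transfer-perigee v_p = √[μ(2/r₁ − 1/a_t)] = 9737 m/s.
Δv₁ = v_p − v_c1 = 2167 m/s.
At r₂: circular v_c2 = √(μ/r₂) = 3459 m/s; transfer-apogee v_a = √[μ(2/r₂ − 1/a_t)] = 2033 m/s.
Δv₂ = v_c2 − v_a = 1426 m/s.
Total Δv = Δv₁ + Δv₂ = 3593 m/s.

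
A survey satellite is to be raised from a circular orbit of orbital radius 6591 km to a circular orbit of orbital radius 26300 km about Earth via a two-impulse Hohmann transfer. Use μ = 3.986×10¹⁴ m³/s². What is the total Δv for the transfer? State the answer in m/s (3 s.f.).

r₁ = 6591 km = 6.591×10⁶ m.
r₂ = 26300 km = 2.630×10⁷ m.
Transfer ellipse a_t = (r₁ + r₂)/2 = 1.645×10⁷ m.
At r₁: circular v_c1 = √(μ/r₁) = 7777 m/s; transfer-perigee v_p = √[μ(2/r₁ − 1/a_t)] = 9834 m/s.
Δv₁ = v_p − v_c1 = 2058 m/s.
At r₂: circular v_c2 = √(μ/r₂) = 3893 m/s; transfer-apogee v_a = √[μ(2/r₂ − 1/a_t)] = 2465 m/s.
Δv₂ = v_c2 − v_a = 1428 m/s.
Total Δv = Δv₁ + Δv₂ = 3486 m/s.

Δv_total ≈ 3490 m/s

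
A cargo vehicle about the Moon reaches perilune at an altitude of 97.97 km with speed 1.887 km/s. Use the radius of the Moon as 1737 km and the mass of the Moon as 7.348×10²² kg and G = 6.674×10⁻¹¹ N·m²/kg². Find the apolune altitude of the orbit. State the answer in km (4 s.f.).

apolune altitude ≈ 1925 km

μ = GM = 6.674×10⁻¹¹ × 7.348×10²² = 4.904×10¹² m³/s².
r_p = 1737 + 97.97 = 1835.0 km = 1.835×10⁶ m.
Specific energy ε = v²/2 − μ/r = -8.922×10⁵ J/kg, so a = −μ/(2ε) = 2.748×10⁶ m.
The apsides satisfy r_p + r_a = 2a, so the apolune radius is 2a − r_p = 3.662×10⁶ m = 3661.8 km.
Apolune altitude = 3661.8 − 1737 = 1924.8 km.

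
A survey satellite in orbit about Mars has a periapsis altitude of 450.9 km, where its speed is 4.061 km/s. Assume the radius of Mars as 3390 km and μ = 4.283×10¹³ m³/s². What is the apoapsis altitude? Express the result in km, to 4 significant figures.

r_p = 3390 + 450.9 = 3840.9 km = 3.841×10⁶ m.
Specific energy ε = v²/2 − μ/r = -2.905×10⁶ J/kg, so a = −μ/(2ε) = 7.371×10⁶ m.
The apsides satisfy r_p + r_a = 2a, so the apoapsis radius is 2a − r_p = 1.090×10⁷ m = 10902 km.
Apoapsis altitude = 10902 − 3390 = 7511.8 km.

apoapsis altitude ≈ 7512 km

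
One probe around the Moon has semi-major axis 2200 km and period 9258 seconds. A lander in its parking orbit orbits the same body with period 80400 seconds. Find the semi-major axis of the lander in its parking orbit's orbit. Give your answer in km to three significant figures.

Kepler's third law: a³ ∝ T², so a₂ = a₁ (T₂/T₁)^(2/3).
T₂/T₁ = 8.684, (T₂/T₁)^(2/3) = 4.225.
a₂ = 2200 × 4.225 = 9295 km.

a₂ ≈ 9290 km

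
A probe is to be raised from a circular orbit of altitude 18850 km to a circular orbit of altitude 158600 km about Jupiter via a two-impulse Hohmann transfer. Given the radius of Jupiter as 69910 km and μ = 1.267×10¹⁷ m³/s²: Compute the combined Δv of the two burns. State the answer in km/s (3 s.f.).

Δv_total ≈ 13.5 km/s

r₁ = 69910 + 18850 = 88760 km = 8.8760×10⁷ m.
r₂ = 69910 + 158600 = 228510 km = 2.2851×10⁸ m.
Transfer ellipse a_t = (r₁ + r₂)/2 = 1.586×10⁸ m.
At r₁: circular v_c1 = √(μ/r₁) = 37780 m/s; transfer-perijove v_p = √[μ(2/r₁ − 1/a_t)] = 45350 m/s.
Δv₁ = v_p − v_c1 = 7564 m/s.
At r₂: circular v_c2 = √(μ/r₂) = 23550 m/s; transfer-apojove v_a = √[μ(2/r₂ − 1/a_t)] = 17610 m/s.
Δv₂ = v_c2 − v_a = 5934 m/s.
Total Δv = Δv₁ + Δv₂ = 13500 m/s = 13.50 km/s.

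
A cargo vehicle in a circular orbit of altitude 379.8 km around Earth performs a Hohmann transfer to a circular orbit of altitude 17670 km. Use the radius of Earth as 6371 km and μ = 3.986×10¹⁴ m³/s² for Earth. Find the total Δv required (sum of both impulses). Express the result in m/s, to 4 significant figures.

Δv_total ≈ 3294 m/s

r₁ = 6371 + 379.8 = 6750.8 km = 6.7508×10⁶ m.
r₂ = 6371 + 17670 = 24041 km = 2.4041×10⁷ m.
Transfer ellipse a_t = (r₁ + r₂)/2 = 1.540×10⁷ m.
At r₁: circular v_c1 = √(μ/r₁) = 7684 m/s; transfer-perigee v_p = √[μ(2/r₁ − 1/a_t)] = 9602 m/s.
Δv₁ = v_p − v_c1 = 1918 m/s.
At r₂: circular v_c2 = √(μ/r₂) = 4072 m/s; transfer-apogee v_a = √[μ(2/r₂ − 1/a_t)] = 2696 m/s.
Δv₂ = v_c2 − v_a = 1376 m/s.
Total Δv = Δv₁ + Δv₂ = 3294 m/s.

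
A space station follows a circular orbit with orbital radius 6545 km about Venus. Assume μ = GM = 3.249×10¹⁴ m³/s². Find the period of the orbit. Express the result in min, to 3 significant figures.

r = 6545 km = 6.545×10⁶ m.
Kepler's third law: T = 2π√(r³/μ) = 2π√((6.545×10⁶)³ / 3.249×10¹⁴).
r³/μ = 8.629×10⁵ s², so T = 2π × 9.289×10² = 5.837×10³ s.
Converting: 5.837×10³ s ÷ 60.00 = 97.28 min.

T ≈ 97.3 min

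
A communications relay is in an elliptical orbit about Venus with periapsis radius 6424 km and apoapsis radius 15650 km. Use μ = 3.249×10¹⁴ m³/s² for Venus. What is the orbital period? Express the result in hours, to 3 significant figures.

Semi-major axis a = (r_p + r_a)/2 = (6424.0 + 15650)/2 = 11037 km = 1.104×10⁷ m.
By Kepler's third law T = 2π√(a³/μ) = 2π × 2.034×10³ = 1.278×10⁴ s.
= 3.550 hours.

T ≈ 3.55 hours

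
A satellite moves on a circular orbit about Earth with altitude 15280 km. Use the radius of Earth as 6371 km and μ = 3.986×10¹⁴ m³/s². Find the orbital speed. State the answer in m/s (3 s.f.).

v ≈ 4290 m/s

r = 6371 + 15280 = 21651 km = 2.1651×10⁷ m.
For a circular orbit v = √(μ/r) = √(3.986×10¹⁴ / 2.165×10⁷) = √(1.841×10⁷) = 4291 m/s.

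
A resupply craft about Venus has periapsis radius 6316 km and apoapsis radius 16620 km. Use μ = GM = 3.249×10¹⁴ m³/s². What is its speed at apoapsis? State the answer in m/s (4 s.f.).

v ≈ 3281 m/s

Semi-major axis a = (r_p + r_a)/2 = 11468 km = 1.147×10⁷ m.
Vis-viva: v² = μ(2/r − 1/a) = 3.249×10¹⁴ × (1.203×10⁻⁷ − 8.720×10⁻⁸) = 1.077×10⁷ m²/s².
v = 3281 m/s.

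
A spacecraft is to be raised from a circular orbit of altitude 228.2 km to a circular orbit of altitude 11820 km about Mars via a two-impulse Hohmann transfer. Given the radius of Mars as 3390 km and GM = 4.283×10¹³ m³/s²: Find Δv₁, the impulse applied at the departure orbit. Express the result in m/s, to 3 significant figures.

Δv ≈ 933 m/s

r₁ = 3390 + 228.2 = 3618.2 km = 3.6182×10⁶ m.
r₂ = 3390 + 11820 = 15210 km = 1.5210×10⁷ m.
Transfer ellipse a_t = (r₁ + r₂)/2 = 9.414×10⁶ m.
At r₁: circular v_c1 = √(μ/r₁) = 3441 m/s; transfer-periapsis v_p = √[μ(2/r₁ − 1/a_t)] = 4373 m/s.
Δv₁ = v_p − v_c1 = 932.7 m/s.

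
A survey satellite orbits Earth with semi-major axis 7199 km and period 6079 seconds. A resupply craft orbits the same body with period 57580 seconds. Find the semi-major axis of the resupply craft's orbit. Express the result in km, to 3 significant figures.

Kepler's third law: a³ ∝ T², so a₂ = a₁ (T₂/T₁)^(2/3).
T₂/T₁ = 9.472, (T₂/T₁)^(2/3) = 4.477.
a₂ = 7199 × 4.477 = 32230 km.

a₂ ≈ 32200 km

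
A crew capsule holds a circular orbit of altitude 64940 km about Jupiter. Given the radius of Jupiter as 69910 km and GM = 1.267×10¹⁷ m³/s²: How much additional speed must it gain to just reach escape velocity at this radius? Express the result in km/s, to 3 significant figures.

Δv ≈ 12.7 km/s

r = 69910 + 64940 = 134850 km = 1.3485×10⁸ m.
Circular speed v_c = √(μ/r) = 30650 m/s.
Escape speed v_esc = √(2μ/r) = √2 × v_c = 43350 m/s.
Δv = v_esc − v_c = 12700 m/s = 12.70 km/s.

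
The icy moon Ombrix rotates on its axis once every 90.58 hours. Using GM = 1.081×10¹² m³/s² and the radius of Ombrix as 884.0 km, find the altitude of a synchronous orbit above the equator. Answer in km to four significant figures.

h_sync ≈ 13400 km

T = 90.58 hours = 3.261×10⁵ s.
A synchronous orbit has period T, so by Kepler's third law a = (μT²/4π²)^(1/3).
μT²/4π² = 1.081×10¹² × (3.261×10⁵)² / 39.48 = 2.912×10²¹ m³.
a = 1.428×10⁷ m = 14279 km.
Altitude h = a − R = 14279 − 884.0 = 13395 km.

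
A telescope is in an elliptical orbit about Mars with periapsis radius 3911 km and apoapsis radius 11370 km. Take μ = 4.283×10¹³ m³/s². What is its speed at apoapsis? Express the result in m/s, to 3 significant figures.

v ≈ 1390 m/s

Semi-major axis a = (r_p + r_a)/2 = 7640.5 km = 7.640×10⁶ m.
Vis-viva: v² = μ(2/r − 1/a) = 4.283×10¹³ × (1.759×10⁻⁷ − 1.309×10⁻⁷) = 1.928×10⁶ m²/s².
v = 1389 m/s.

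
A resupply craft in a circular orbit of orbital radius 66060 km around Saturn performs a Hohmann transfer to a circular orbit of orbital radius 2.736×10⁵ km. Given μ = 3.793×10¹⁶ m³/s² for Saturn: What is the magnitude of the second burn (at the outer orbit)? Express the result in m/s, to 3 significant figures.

r₁ = 66060 km = 6.606×10⁷ m.
r₂ = 2.736×10⁵ km = 2.736×10⁸ m.
Transfer ellipse a_t = (r₁ + r₂)/2 = 1.698×10⁸ m.
At r₁: circular v_c1 = √(μ/r₁) = 23960 m/s; transfer-perikrone v_p = √[μ(2/r₁ − 1/a_t)] = 30410 m/s.
At r₂: circular v_c2 = √(μ/r₂) = 11770 m/s; transfer-apokrone v_a = √[μ(2/r₂ − 1/a_t)] = 7343 m/s.
Δv₂ = v_c2 − v_a = 4431 m/s.

Δv ≈ 4430 m/s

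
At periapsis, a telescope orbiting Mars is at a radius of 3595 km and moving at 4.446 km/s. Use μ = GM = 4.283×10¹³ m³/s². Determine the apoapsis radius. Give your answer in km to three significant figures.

apoapsis radius ≈ 17500 km

r_p = 3.595×10⁶ m.
Specific energy ε = v²/2 − μ/r = -2.030×10⁶ J/kg, so a = −μ/(2ε) = 1.055×10⁷ m.
The apsides satisfy r_p + r_a = 2a, so the apoapsis radius is 2a − r_p = 1.750×10⁷ m = 17500 km.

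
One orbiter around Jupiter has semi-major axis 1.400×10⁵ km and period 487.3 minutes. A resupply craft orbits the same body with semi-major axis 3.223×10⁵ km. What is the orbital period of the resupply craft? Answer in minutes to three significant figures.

T₂ ≈ 1700 minutes

Kepler's third law: T² ∝ a³, so T₂ = T₁ (a₂/a₁)^(3/2).
a₂/a₁ = 2.302, (a₂/a₁)^(3/2) = 3.493.
T₂ = 487.3 × 3.493 = 1702 minutes.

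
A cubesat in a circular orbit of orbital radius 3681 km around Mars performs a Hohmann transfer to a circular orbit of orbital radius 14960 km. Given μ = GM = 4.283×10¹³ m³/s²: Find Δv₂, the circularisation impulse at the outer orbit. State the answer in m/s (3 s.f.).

Δv ≈ 629 m/s

r₁ = 3681 km = 3.681×10⁶ m.
r₂ = 14960 km = 1.496×10⁷ m.
Transfer ellipse a_t = (r₁ + r₂)/2 = 9.320×10⁶ m.
At r₁: circular v_c1 = √(μ/r₁) = 3411 m/s; transfer-periapsis v_p = √[μ(2/r₁ − 1/a_t)] = 4322 m/s.
At r₂: circular v_c2 = √(μ/r₂) = 1692 m/s; transfer-apoapsis v_a = √[μ(2/r₂ − 1/a_t)] = 1063 m/s.
Δv₂ = v_c2 − v_a = 628.7 m/s.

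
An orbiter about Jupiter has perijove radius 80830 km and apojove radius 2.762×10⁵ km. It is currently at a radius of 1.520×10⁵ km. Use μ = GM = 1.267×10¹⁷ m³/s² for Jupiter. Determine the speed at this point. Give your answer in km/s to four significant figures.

v ≈ 30.94 km/s

Semi-major axis a = (r_p + r_a)/2 = 1.7852×10⁵ km = 1.785×10⁸ m.
Vis-viva: v² = μ(2/r − 1/a) = 1.267×10¹⁷ × (1.316×10⁻⁸ − 5.602×10⁻⁹) = 9.574×10⁸ m²/s².
v = 30940 m/s = 30.94 km/s.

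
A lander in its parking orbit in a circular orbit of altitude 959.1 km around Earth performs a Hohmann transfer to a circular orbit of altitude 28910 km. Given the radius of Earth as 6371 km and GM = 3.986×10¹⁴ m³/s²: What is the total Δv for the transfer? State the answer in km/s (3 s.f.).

r₁ = 6371 + 959.1 = 7330.1 km = 7.3301×10⁶ m.
r₂ = 6371 + 28910 = 35281 km = 3.5281×10⁷ m.
Transfer ellipse a_t = (r₁ + r₂)/2 = 2.131×10⁷ m.
At r₁: circular v_c1 = √(μ/r₁) = 7374 m/s; transfer-perigee v_p = √[μ(2/r₁ − 1/a_t)] = 9489 m/s.
Δv₁ = v_p − v_c1 = 2115 m/s.
At r₂: circular v_c2 = √(μ/r₂) = 3361 m/s; transfer-apogee v_a = √[μ(2/r₂ − 1/a_t)] = 1972 m/s.
Δv₂ = v_c2 − v_a = 1390 m/s.
Total Δv = Δv₁ + Δv₂ = 3505 m/s = 3.505 km/s.

Δv_total ≈ 3.50 km/s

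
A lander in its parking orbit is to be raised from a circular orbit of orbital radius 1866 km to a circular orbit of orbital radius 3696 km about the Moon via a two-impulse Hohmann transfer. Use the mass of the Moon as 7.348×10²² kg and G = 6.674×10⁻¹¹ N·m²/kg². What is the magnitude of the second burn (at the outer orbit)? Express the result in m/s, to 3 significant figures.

μ = GM = 6.674×10⁻¹¹ × 7.348×10²² = 4.904×10¹² m³/s².
r₁ = 1866 km = 1.866×10⁶ m.
r₂ = 3696 km = 3.696×10⁶ m.
Transfer ellipse a_t = (r₁ + r₂)/2 = 2.781×10⁶ m.
At r₁: circular v_c1 = √(μ/r₁) = 1621 m/s; transfer-perilune v_p = √[μ(2/r₁ − 1/a_t)] = 1869 m/s.
At r₂: circular v_c2 = √(μ/r₂) = 1152 m/s; transfer-apolune v_a = √[μ(2/r₂ − 1/a_t)] = 943.6 m/s.
Δv₂ = v_c2 − v_a = 208.3 m/s.

Δv ≈ 208 m/s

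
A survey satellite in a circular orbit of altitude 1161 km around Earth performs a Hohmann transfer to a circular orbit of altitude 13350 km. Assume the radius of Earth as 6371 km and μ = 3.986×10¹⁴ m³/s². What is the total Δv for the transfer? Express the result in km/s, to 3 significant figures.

Δv_total ≈ 2.63 km/s

r₁ = 6371 + 1161 = 7532.0 km = 7.5320×10⁶ m.
r₂ = 6371 + 13350 = 19721 km = 1.9721×10⁷ m.
Transfer ellipse a_t = (r₁ + r₂)/2 = 1.363×10⁷ m.
At r₁: circular v_c1 = √(μ/r₁) = 7275 m/s; transfer-perigee v_p = √[μ(2/r₁ − 1/a_t)] = 8752 m/s.
Δv₁ = v_p − v_c1 = 1477 m/s.
At r₂: circular v_c2 = √(μ/r₂) = 4496 m/s; transfer-apogee v_a = √[μ(2/r₂ − 1/a_t)] = 3342 m/s.
Δv₂ = v_c2 − v_a = 1153 m/s.
Total Δv = Δv₁ + Δv₂ = 2630 m/s = 2.630 km/s.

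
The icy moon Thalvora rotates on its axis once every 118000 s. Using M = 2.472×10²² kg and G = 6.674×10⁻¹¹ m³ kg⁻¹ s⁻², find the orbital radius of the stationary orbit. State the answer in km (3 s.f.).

μ = GM = 6.674×10⁻¹¹ × 2.472×10²² = 1.650×10¹² m³/s².
A synchronous orbit has period T, so by Kepler's third law a = (μT²/4π²)^(1/3).
μT²/4π² = 1.650×10¹² × (1.180×10⁵)² / 39.48 = 5.819×10²⁰ m³.
a = 8.349×10⁶ m = 8348.6 km.

r_sync ≈ 8350 km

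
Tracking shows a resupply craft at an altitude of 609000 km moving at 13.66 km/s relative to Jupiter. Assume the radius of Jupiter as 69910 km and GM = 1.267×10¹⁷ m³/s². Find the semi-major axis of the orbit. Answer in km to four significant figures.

a ≈ 6.788×10⁵ km

r = 69910 + 609000 = 6.7891×10⁵ km = 6.789×10⁸ m.
Specific orbital energy ε = v²/2 − μ/r = (13660)²/2 − 1.267×10¹⁷/6.789×10⁸ = -9.332×10⁷ J/kg.
Since ε = −μ/(2a), a = −μ/(2ε) = 6.788×10⁸ m = 6.7881×10⁵ km.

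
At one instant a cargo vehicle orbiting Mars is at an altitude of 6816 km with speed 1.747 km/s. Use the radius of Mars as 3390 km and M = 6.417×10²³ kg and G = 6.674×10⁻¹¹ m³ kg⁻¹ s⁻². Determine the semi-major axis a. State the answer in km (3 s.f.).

a ≈ 8020 km

μ = GM = 6.674×10⁻¹¹ × 6.417×10²³ = 4.283×10¹³ m³/s².
r = 3390 + 6816 = 10206 km = 1.021×10⁷ m.
Vis-viva rearranged: 1/a = 2/r − v²/μ = 1.960×10⁻⁷ − 7.126×10⁻⁸ = 1.247×10⁻⁷ m⁻¹.
a = 8.019×10⁶ m = 8019.3 km.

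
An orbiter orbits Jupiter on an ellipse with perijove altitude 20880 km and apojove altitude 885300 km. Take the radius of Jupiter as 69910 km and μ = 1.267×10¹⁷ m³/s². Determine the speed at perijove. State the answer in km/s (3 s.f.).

v ≈ 50.5 km/s

r_p = 69910 + 20880 = 90790 km = 9.0790×10⁷ m.
r_a = 69910 + 885300 = 955210 km = 9.5521×10⁸ m.
Semi-major axis a = (r_p + r_a)/2 = 5.2300×10⁵ km = 5.230×10⁸ m.
Vis-viva: v² = μ(2/r − 1/a) = 1.267×10¹⁷ × (2.203×10⁻⁸ − 1.912×10⁻⁹) = 2.549×10⁹ m²/s².
v = 50490 m/s = 50.49 km/s.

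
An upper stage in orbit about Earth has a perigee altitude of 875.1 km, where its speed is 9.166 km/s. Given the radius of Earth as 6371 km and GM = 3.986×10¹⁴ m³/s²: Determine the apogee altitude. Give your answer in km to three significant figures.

r_p = 6371 + 875.1 = 7246.1 km = 7.246×10⁶ m.
Specific energy ε = v²/2 − μ/r = -1.300×10⁷ J/kg, so a = −μ/(2ε) = 1.533×10⁷ m.
The apsides satisfy r_p + r_a = 2a, so the apogee radius is 2a − r_p = 2.341×10⁷ m = 23413 km.
Apogee altitude = 23413 − 6371 = 17042 km.

apogee altitude ≈ 17000 km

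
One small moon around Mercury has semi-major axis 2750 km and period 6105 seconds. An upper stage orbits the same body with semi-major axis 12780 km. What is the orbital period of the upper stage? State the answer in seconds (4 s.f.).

Kepler's third law: T² ∝ a³, so T₂ = T₁ (a₂/a₁)^(3/2).
a₂/a₁ = 4.647, (a₂/a₁)^(3/2) = 10.02.
T₂ = 6105 × 10.02 = 61160 seconds.

T₂ ≈ 61160 seconds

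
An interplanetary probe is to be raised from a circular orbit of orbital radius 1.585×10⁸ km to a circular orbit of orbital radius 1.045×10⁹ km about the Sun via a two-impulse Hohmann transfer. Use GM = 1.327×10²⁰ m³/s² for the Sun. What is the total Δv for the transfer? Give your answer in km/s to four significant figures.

r₁ = 1.585×10⁸ km = 1.585×10¹¹ m.
r₂ = 1.045×10⁹ km = 1.045×10¹² m.
Transfer ellipse a_t = (r₁ + r₂)/2 = 6.018×10¹¹ m.
At r₁: circular v_c1 = √(μ/r₁) = 28930 m/s; transfer-perihelion v_p = √[μ(2/r₁ − 1/a_t)] = 38130 m/s.
Δv₁ = v_p − v_c1 = 9196 m/s.
At r₂: circular v_c2 = √(μ/r₂) = 11270 m/s; transfer-aphelion v_a = √[μ(2/r₂ − 1/a_t)] = 5783 m/s.
Δv₂ = v_c2 − v_a = 5485 m/s.
Total Δv = Δv₁ + Δv₂ = 14680 m/s = 14.68 km/s.

Δv_total ≈ 14.68 km/s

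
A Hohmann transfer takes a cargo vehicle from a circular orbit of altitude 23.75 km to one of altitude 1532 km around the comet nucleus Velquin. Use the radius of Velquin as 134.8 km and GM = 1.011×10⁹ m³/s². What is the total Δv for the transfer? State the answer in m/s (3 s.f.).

r₁ = 134.8 + 23.75 = 158.55 km = 1.5855×10⁵ m.
r₂ = 134.8 + 1532 = 1666.8 km = 1.6668×10⁶ m.
Transfer ellipse a_t = (r₁ + r₂)/2 = 9.127×10⁵ m.
At r₁: circular v_c1 = √(μ/r₁) = 79.85 m/s; transfer-periapsis v_p = √[μ(2/r₁ − 1/a_t)] = 107.9 m/s.
Δv₁ = v_p − v_c1 = 28.06 m/s.
At r₂: circular v_c2 = √(μ/r₂) = 24.63 m/s; transfer-apoapsis v_a = √[μ(2/r₂ − 1/a_t)] = 10.26 m/s.
Δv₂ = v_c2 − v_a = 14.36 m/s.
Total Δv = Δv₁ + Δv₂ = 42.42 m/s.

Δv_total ≈ 42.4 m/s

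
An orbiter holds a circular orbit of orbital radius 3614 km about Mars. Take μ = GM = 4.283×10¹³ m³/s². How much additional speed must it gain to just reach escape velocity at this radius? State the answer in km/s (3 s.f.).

Δv ≈ 1.43 km/s

r = 3614 km = 3.614×10⁶ m.
Circular speed v_c = √(μ/r) = 3443 m/s.
Escape speed v_esc = √(2μ/r) = √2 × v_c = 4868 m/s.
Δv = v_esc − v_c = 1426 m/s = 1.426 km/s.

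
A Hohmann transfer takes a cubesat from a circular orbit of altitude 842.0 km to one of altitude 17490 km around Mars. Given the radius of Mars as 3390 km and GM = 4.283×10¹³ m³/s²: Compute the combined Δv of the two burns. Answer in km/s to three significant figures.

Δv_total ≈ 1.52 km/s

r₁ = 3390 + 842.0 = 4232.0 km = 4.2320×10⁶ m.
r₂ = 3390 + 17490 = 20880 km = 2.0880×10⁷ m.
Transfer ellipse a_t = (r₁ + r₂)/2 = 1.256×10⁷ m.
At r₁: circular v_c1 = √(μ/r₁) = 3181 m/s; transfer-periapsis v_p = √[μ(2/r₁ − 1/a_t)] = 4102 m/s.
Δv₁ = v_p − v_c1 = 921.2 m/s.
At r₂: circular v_c2 = √(μ/r₂) = 1432 m/s; transfer-apoapsis v_a = √[μ(2/r₂ − 1/a_t)] = 831.5 m/s.
Δv₂ = v_c2 − v_a = 600.7 m/s.
Total Δv = Δv₁ + Δv₂ = 1522 m/s = 1.522 km/s.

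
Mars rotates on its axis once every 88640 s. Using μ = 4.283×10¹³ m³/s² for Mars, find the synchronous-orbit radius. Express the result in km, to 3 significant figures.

A synchronous orbit has period T, so by Kepler's third law a = (μT²/4π²)^(1/3).
μT²/4π² = 4.283×10¹³ × (8.864×10⁴)² / 39.48 = 8.524×10²¹ m³.
a = 2.043×10⁷ m = 20428 km.

r_sync ≈ 20400 km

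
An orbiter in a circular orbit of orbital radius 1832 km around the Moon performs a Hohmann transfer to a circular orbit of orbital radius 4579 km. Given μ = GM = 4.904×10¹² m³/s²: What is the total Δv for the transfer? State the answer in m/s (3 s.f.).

r₁ = 1832 km = 1.832×10⁶ m.
r₂ = 4579 km = 4.579×10⁶ m.
Transfer ellipse a_t = (r₁ + r₂)/2 = 3.206×10⁶ m.
At r₁: circular v_c1 = √(μ/r₁) = 1636 m/s; transfer-perilune v_p = √[μ(2/r₁ − 1/a_t)] = 1955 m/s.
Δv₁ = v_p − v_c1 = 319.4 m/s.
At r₂: circular v_c2 = √(μ/r₂) = 1035 m/s; transfer-apolune v_a = √[μ(2/r₂ − 1/a_t)] = 782.4 m/s.
Δv₂ = v_c2 − v_a = 252.5 m/s.
Total Δv = Δv₁ + Δv₂ = 571.9 m/s.

Δv_total ≈ 572 m/s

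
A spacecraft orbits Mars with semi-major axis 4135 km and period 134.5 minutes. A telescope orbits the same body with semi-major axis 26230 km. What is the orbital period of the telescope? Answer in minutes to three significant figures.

T₂ ≈ 2150 minutes

Kepler's third law: T² ∝ a³, so T₂ = T₁ (a₂/a₁)^(3/2).
a₂/a₁ = 6.343, (a₂/a₁)^(3/2) = 15.98.
T₂ = 134.5 × 15.98 = 2149 minutes.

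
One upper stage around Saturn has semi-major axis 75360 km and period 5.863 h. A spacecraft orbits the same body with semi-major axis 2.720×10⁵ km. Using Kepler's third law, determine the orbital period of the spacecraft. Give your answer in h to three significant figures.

T₂ ≈ 40.2 h

Kepler's third law: T² ∝ a³, so T₂ = T₁ (a₂/a₁)^(3/2).
a₂/a₁ = 3.609, (a₂/a₁)^(3/2) = 6.857.
T₂ = 5.863 × 6.857 = 40.20 h.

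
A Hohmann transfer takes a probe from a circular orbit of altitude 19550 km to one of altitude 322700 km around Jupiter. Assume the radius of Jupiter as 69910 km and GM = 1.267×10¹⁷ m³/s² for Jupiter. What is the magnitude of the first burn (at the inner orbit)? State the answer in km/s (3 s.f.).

r₁ = 69910 + 19550 = 89460 km = 8.9460×10⁷ m.
r₂ = 69910 + 322700 = 392610 km = 3.9261×10⁸ m.
Transfer ellipse a_t = (r₁ + r₂)/2 = 2.410×10⁸ m.
At r₁: circular v_c1 = √(μ/r₁) = 37630 m/s; transfer-perijove v_p = √[μ(2/r₁ − 1/a_t)] = 48030 m/s.
Δv₁ = v_p − v_c1 = 10400 m/s.
= 10.40 km/s.

Δv ≈ 10.4 km/s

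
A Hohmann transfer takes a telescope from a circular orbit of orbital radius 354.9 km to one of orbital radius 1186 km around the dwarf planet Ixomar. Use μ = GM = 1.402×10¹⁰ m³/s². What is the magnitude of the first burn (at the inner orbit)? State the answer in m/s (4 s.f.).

r₁ = 354.9 km = 3.549×10⁵ m.
r₂ = 1186 km = 1.186×10⁶ m.
Transfer ellipse a_t = (r₁ + r₂)/2 = 7.704×10⁵ m.
At r₁: circular v_c1 = √(μ/r₁) = 198.8 m/s; transfer-periapsis v_p = √[μ(2/r₁ − 1/a_t)] = 246.6 m/s.
Δv₁ = v_p − v_c1 = 47.84 m/s.

Δv ≈ 47.84 m/s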